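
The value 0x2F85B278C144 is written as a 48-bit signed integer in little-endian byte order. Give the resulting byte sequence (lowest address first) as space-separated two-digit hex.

44 C1 78 B2 85 2F

Split into bytes (most-significant first): 2F 85 B2 78 C1 44.
Little-endian: lowest address holds the least-significant byte.
So at ascending addresses the bytes are 44 C1 78 B2 85 2F.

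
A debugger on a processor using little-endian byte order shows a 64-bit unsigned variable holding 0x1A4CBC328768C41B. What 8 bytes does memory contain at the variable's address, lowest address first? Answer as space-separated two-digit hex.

1B C4 68 87 32 BC 4C 1A

Split into bytes (most-significant first): 1A 4C BC 32 87 68 C4 1B.
In little-endian order the low byte comes first in memory.
So at ascending addresses the bytes are 1B C4 68 87 32 BC 4C 1A.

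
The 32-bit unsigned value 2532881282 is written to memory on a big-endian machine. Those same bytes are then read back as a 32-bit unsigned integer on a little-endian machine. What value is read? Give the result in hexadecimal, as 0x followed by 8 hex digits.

2532881282 in 32-bit hexadecimal is 0x96F8B382.
Stored big-endian, the bytes at ascending addresses are 96 F8 B3 82.
Read back as little-endian, the first byte is least significant, giving 0x82B3F896.

0x82B3F896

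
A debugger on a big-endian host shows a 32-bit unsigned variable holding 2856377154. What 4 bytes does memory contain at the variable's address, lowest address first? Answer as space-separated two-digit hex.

AA 40 DB 42

2856377154 in hexadecimal, padded to 32 bits, is 0xAA40DB42.
Split into bytes (most-significant first): AA 40 DB 42.
In big-endian order the high byte comes first in memory.
So the memory order matches the most-significant-first order: AA 40 DB 42.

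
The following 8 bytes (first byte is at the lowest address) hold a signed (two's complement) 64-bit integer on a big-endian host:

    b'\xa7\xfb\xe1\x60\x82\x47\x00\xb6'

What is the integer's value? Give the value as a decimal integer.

-6342227845602410314

In big-endian order the high byte comes first in memory.
The bytes are already most-significant first: 0xA7FBE160824700B6.
Top bit is set, so as a signed 64-bit value this is 0xA7FBE160824700B6 − 2^64 = -6342227845602410314.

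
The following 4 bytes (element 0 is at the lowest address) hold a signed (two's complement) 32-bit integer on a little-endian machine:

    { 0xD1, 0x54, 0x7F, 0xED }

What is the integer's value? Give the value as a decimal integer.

Little-endian stores the least-significant byte at the lowest address.
Reassemble most-significant byte first: ED 7F 54 D1 → 0xED7F54D1.
Top bit is set, so as a signed 32-bit value this is 0xED7F54D1 − 2^32 = -310422319.

-310422319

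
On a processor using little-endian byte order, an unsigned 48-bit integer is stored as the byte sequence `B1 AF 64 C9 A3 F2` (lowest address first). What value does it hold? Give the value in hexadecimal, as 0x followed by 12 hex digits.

In little-endian order the low byte comes first in memory.
Reassemble most-significant byte first: F2 A3 C9 64 AF B1 → 0xF2A3C964AFB1.

0xF2A3C964AFB1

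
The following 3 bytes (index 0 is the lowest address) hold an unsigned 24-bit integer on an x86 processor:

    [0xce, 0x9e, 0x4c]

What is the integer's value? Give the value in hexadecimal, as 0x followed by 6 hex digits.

In little-endian order the low byte comes first in memory.
Reassemble most-significant byte first: 4C 9E CE → 0x4C9ECE.

0x4C9ECE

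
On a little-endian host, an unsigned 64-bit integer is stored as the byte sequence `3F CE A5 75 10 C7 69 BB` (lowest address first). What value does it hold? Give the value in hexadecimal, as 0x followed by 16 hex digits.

0xBB69C71075A5CE3F

Little-endian stores the least-significant byte at the lowest address.
Reassemble most-significant byte first: BB 69 C7 10 75 A5 CE 3F → 0xBB69C71075A5CE3F.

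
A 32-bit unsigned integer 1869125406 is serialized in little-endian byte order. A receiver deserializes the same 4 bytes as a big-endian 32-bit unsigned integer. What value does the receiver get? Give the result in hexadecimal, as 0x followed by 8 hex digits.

1869125406 in 32-bit hexadecimal is 0x6F68971E.
Stored little-endian, the bytes at ascending addresses are 1E 97 68 6F.
Read back as big-endian, the last byte is least significant, giving 0x1E97686F.

0x1E97686F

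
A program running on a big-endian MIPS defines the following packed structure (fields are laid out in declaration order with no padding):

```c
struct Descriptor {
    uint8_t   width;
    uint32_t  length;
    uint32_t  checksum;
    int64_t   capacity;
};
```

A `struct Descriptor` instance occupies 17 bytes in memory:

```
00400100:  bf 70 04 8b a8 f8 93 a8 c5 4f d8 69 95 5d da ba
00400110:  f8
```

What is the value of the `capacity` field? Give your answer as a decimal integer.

5753464614211468024

`capacity` follows `width` (1 B), `length` (4 B), `checksum` (4 B), so it starts at offset 1 + 4 + 4 = 9 and occupies 8 bytes.
Bytes at offsets 9..16: 4F D8 69 95 5D DA BA F8.
In big-endian order the high byte comes first in memory.
The bytes are already most-significant first: 0x4FD869955DDABAF8.
0x4FD869955DDABAF8 = 5753464614211468024.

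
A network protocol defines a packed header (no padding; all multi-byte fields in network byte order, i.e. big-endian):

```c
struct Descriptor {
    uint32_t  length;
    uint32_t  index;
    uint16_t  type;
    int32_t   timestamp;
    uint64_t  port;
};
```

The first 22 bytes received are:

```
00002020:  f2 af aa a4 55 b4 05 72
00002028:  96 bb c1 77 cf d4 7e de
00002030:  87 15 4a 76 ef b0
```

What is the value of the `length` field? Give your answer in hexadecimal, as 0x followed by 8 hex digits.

`length` is the first field, at byte offset 0, occupying 4 bytes.
Bytes at offsets 0..3: F2 AF AA A4.
Big-endian stores the most-significant byte at the lowest address.
The bytes are already most-significant first: 0xF2AFAAA4.

0xF2AFAAA4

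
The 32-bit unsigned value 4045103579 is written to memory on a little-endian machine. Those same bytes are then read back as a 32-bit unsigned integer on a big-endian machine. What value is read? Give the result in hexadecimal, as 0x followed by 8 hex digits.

0xDB611BF1

4045103579 in 32-bit hexadecimal is 0xF11B61DB.
Stored little-endian, the bytes at ascending addresses are DB 61 1B F1.
Read back as big-endian, the last byte is least significant, giving 0xDB611BF1.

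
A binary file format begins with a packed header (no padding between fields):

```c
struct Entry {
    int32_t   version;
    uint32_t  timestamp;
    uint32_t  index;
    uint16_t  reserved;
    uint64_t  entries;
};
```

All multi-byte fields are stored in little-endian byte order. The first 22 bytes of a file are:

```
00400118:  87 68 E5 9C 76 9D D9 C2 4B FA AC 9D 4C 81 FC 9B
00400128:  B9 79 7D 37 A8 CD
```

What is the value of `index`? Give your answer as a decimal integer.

`index` follows `version` (4 B), `timestamp` (4 B), so it starts at offset 4 + 4 = 8 and occupies 4 bytes.
Bytes at offsets 8..11: 4B FA AC 9D.
Little-endian: lowest address holds the least-significant byte.
Reassemble most-significant byte first: 9D AC FA 4B → 0x9DACFA4B.
0x9DACFA4B = 2645359179.

2645359179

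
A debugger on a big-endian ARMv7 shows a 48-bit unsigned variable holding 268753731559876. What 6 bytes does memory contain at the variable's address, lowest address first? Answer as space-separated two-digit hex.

F4 6E 1A B3 A1 C4

268753731559876 in hexadecimal, padded to 48 bits, is 0xF46E1AB3A1C4.
Split into bytes (most-significant first): F4 6E 1A B3 A1 C4.
Big-endian: lowest address holds the most-significant byte.
So the memory order matches the most-significant-first order: F4 6E 1A B3 A1 C4.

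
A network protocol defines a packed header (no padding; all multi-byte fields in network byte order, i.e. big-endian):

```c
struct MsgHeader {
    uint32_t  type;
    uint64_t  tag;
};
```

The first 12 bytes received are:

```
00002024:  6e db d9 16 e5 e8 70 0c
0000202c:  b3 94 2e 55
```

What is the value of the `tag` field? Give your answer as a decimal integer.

16566614429137120853

`tag` follows `type` (4 bytes), so it starts at byte offset 4 and occupies 8 bytes.
Bytes at offsets 4..11: E5 E8 70 0C B3 94 2E 55.
Big-endian: lowest address holds the most-significant byte.
The bytes are already most-significant first: 0xE5E8700CB3942E55.
0xE5E8700CB3942E55 = 16566614429137120853.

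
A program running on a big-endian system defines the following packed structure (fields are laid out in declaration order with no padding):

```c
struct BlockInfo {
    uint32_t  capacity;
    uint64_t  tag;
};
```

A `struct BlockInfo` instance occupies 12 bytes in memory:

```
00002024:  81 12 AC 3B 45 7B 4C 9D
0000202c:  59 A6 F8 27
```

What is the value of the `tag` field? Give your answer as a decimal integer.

`tag` follows `capacity` (4 bytes), so it starts at byte offset 4 and occupies 8 bytes.
Bytes at offsets 4..11: 45 7B 4C 9D 59 A6 F8 27.
Big-endian stores the most-significant byte at the lowest address.
The bytes are already most-significant first: 0x457B4C9D59A6F827.
0x457B4C9D59A6F827 = 5006679649450129447.

5006679649450129447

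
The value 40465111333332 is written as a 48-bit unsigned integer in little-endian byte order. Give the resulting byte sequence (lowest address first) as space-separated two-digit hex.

40465111333332 in hexadecimal, padded to 48 bits, is 0x24CD849639D4.
Split into bytes (most-significant first): 24 CD 84 96 39 D4.
In little-endian order the low byte comes first in memory.
So at ascending addresses the bytes are D4 39 96 84 CD 24.

D4 39 96 84 CD 24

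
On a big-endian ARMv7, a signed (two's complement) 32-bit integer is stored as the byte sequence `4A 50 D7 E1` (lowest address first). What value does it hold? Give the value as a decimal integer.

1246812129

Big-endian: lowest address holds the most-significant byte.
The bytes are already most-significant first: 0x4A50D7E1.
0x4A50D7E1 = 1246812129.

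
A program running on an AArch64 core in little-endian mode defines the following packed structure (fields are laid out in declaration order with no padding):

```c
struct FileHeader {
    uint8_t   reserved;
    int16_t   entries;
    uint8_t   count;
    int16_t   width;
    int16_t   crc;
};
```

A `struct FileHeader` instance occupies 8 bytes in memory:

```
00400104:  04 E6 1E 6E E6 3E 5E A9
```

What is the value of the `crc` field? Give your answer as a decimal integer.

-22178

`crc` follows `reserved` (1 B), `entries` (2 B), `count` (1 B), `width` (2 B), so it starts at offset 1 + 2 + 1 + 2 = 6 and occupies 2 bytes.
Bytes at offsets 6..7: 5E A9.
Little-endian stores the least-significant byte at the lowest address.
Reassemble most-significant byte first: A9 5E → 0xA95E.
Top bit is set, so as a signed 16-bit value this is 0xA95E − 2^16 = -22178.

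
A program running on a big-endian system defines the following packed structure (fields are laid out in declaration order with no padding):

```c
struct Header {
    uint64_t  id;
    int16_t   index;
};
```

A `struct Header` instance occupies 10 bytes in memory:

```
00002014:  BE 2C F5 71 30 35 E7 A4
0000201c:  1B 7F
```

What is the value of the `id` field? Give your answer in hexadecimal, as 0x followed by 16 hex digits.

`id` is the first field, at byte offset 0, occupying 8 bytes.
Bytes at offsets 0..7: BE 2C F5 71 30 35 E7 A4.
Big-endian stores the most-significant byte at the lowest address.
The bytes are already most-significant first: 0xBE2CF5713035E7A4.

0xBE2CF5713035E7A4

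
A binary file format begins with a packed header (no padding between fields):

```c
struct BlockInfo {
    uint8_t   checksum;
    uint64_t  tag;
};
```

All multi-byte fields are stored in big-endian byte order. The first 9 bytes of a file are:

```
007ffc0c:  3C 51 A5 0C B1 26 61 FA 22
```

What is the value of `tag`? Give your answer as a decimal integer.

`tag` follows `checksum` (1 byte), so it starts at byte offset 1 and occupies 8 bytes.
Bytes at offsets 1..8: 51 A5 0C B1 26 61 FA 22.
In big-endian order the high byte comes first in memory.
The bytes are already most-significant first: 0x51A50CB12661FA22.
0x51A50CB12661FA22 = 5883122443222120994.

5883122443222120994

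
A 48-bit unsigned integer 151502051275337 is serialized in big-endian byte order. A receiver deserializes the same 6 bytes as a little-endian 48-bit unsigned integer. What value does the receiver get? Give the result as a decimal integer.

81307796359817

151502051275337 in 48-bit hexadecimal is 0x89CA51F2F249.
Stored big-endian, the bytes at ascending addresses are 89 CA 51 F2 F2 49.
Read back as little-endian, the first byte is least significant, giving 0x49F2F251CA89.
0x49F2F251CA89 = 81307796359817.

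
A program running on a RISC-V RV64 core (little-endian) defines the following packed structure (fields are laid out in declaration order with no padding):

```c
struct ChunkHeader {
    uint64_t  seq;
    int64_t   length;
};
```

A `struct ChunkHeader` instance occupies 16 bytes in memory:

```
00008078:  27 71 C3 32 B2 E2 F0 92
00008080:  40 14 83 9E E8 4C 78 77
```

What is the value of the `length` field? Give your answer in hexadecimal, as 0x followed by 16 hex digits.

0x77784CE89E831440

`length` follows `seq` (8 bytes), so it starts at byte offset 8 and occupies 8 bytes.
Bytes at offsets 8..15: 40 14 83 9E E8 4C 78 77.
In little-endian order the low byte comes first in memory.
Reassemble most-significant byte first: 77 78 4C E8 9E 83 14 40 → 0x77784CE89E831440.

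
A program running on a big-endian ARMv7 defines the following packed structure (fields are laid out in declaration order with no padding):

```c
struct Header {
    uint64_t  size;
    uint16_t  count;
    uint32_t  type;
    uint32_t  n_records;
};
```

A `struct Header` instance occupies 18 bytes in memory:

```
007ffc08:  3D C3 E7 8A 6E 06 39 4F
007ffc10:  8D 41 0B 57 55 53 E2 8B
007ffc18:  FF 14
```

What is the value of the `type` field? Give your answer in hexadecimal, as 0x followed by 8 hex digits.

`type` follows `size` (8 B), `count` (2 B), so it starts at offset 8 + 2 = 10 and occupies 4 bytes.
Bytes at offsets 10..13: 0B 57 55 53.
Big-endian stores the most-significant byte at the lowest address.
The bytes are already most-significant first: 0x0B575553.

0x0B575553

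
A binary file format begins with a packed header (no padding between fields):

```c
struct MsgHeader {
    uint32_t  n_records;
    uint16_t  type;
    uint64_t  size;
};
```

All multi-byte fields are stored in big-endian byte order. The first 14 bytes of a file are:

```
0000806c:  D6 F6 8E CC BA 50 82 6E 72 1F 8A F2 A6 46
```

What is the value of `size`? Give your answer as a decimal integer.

`size` follows `n_records` (4 B), `type` (2 B), so it starts at offset 4 + 2 = 6 and occupies 8 bytes.
Bytes at offsets 6..13: 82 6E 72 1F 8A F2 A6 46.
Big-endian: lowest address holds the most-significant byte.
The bytes are already most-significant first: 0x826E721F8AF2A646.
0x826E721F8AF2A646 = 9398574952169514566.

9398574952169514566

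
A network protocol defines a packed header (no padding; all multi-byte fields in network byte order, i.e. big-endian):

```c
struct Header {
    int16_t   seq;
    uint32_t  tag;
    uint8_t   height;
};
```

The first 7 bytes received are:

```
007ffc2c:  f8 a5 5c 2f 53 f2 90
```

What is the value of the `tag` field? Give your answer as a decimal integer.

1546605554

`tag` follows `seq` (2 bytes), so it starts at byte offset 2 and occupies 4 bytes.
Bytes at offsets 2..5: 5C 2F 53 F2.
In big-endian order the high byte comes first in memory.
The bytes are already most-significant first: 0x5C2F53F2.
0x5C2F53F2 = 1546605554.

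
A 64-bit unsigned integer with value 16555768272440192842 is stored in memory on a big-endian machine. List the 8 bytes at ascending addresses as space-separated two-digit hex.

16555768272440192842 in hexadecimal, padded to 64 bits, is 0xE5C1E7870E7AEF4A.
Split into bytes (most-significant first): E5 C1 E7 87 0E 7A EF 4A.
In big-endian order the high byte comes first in memory.
So the memory order matches the most-significant-first order: E5 C1 E7 87 0E 7A EF 4A.

E5 C1 E7 87 0E 7A EF 4A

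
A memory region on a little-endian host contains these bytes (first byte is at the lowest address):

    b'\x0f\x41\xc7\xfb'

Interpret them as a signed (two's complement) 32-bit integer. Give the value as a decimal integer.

-70827761

Little-endian: lowest address holds the least-significant byte.
Reassemble most-significant byte first: FB C7 41 0F → 0xFBC7410F.
Top bit is set, so as a signed 32-bit value this is 0xFBC7410F − 2^32 = -70827761.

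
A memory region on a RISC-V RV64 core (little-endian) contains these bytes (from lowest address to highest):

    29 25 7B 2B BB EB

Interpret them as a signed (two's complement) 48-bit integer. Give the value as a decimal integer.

In little-endian order the low byte comes first in memory.
Reassemble most-significant byte first: EB BB 2B 7B 25 29 → 0xEBBB2B7B2529.
Top bit is set, so as a signed 48-bit value this is 0xEBBB2B7B2529 − 2^48 = -22285855808215.

-22285855808215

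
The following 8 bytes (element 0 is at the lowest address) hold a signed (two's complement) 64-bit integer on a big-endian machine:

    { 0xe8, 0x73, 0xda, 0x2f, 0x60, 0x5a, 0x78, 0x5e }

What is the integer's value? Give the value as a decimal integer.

Big-endian stores the most-significant byte at the lowest address.
The bytes are already most-significant first: 0xE873DA2F605A785E.
Top bit is set, so as a signed 64-bit value this is 0xE873DA2F605A785E − 2^64 = -1696772737573685154.

-1696772737573685154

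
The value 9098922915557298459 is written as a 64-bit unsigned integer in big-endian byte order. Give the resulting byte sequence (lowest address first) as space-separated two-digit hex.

9098922915557298459 in hexadecimal, padded to 64 bits, is 0x7E45DE2EFC74511B.
Split into bytes (most-significant first): 7E 45 DE 2E FC 74 51 1B.
In big-endian order the high byte comes first in memory.
So the memory order matches the most-significant-first order: 7E 45 DE 2E FC 74 51 1B.

7E 45 DE 2E FC 74 51 1B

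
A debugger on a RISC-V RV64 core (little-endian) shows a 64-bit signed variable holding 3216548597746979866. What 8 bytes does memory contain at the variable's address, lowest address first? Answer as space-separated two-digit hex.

3216548597746979866 in hexadecimal, padded to 64 bits, is 0x2CA379E85B7D541A.
Split into bytes (most-significant first): 2C A3 79 E8 5B 7D 54 1A.
Little-endian stores the least-significant byte at the lowest address.
So at ascending addresses the bytes are 1A 54 7D 5B E8 79 A3 2C.

1A 54 7D 5B E8 79 A3 2C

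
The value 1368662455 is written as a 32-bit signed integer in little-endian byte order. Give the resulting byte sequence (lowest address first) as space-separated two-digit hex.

B7 21 94 51

1368662455 in hexadecimal, padded to 32 bits, is 0x519421B7.
Split into bytes (most-significant first): 51 94 21 B7.
Little-endian stores the least-significant byte at the lowest address.
So at ascending addresses the bytes are B7 21 94 51.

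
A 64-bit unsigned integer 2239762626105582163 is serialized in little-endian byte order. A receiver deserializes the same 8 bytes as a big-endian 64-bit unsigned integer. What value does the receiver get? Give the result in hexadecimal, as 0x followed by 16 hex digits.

2239762626105582163 in 64-bit hexadecimal is 0x1F153C3DDE382253.
Stored little-endian, the bytes at ascending addresses are 53 22 38 DE 3D 3C 15 1F.
Read back as big-endian, the last byte is least significant, giving 0x532238DE3D3C151F.

0x532238DE3D3C151F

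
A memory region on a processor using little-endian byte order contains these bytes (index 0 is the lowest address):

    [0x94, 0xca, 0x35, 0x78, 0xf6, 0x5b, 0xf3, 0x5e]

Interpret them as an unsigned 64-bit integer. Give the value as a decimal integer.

6841913373042789012

In little-endian order the low byte comes first in memory.
Reassemble most-significant byte first: 5E F3 5B F6 78 35 CA 94 → 0x5EF35BF67835CA94.
0x5EF35BF67835CA94 = 6841913373042789012.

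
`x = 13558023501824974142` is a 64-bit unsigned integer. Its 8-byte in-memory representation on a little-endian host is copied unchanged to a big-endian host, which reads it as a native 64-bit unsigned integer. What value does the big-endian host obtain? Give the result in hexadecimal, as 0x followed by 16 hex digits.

13558023501824974142 in 64-bit hexadecimal is 0xBC27C68A9AACDD3E.
Stored little-endian, the bytes at ascending addresses are 3E DD AC 9A 8A C6 27 BC.
Read back as big-endian, the last byte is least significant, giving 0x3EDDAC9A8AC627BC.

0x3EDDAC9A8AC627BC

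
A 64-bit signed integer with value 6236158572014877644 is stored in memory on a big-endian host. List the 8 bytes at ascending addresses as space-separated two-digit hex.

56 8B 49 2E 3F F4 3B CC

6236158572014877644 in hexadecimal, padded to 64 bits, is 0x568B492E3FF43BCC.
Split into bytes (most-significant first): 56 8B 49 2E 3F F4 3B CC.
Big-endian stores the most-significant byte at the lowest address.
So the memory order matches the most-significant-first order: 56 8B 49 2E 3F F4 3B CC.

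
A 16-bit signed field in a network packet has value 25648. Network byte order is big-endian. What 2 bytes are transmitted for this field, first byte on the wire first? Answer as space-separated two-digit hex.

64 30

25648 in hexadecimal, padded to 16 bits, is 0x6430.
Split into bytes (most-significant first): 64 30.
Big-endian stores the most-significant byte at the lowest address.
So the memory order matches the most-significant-first order: 64 30.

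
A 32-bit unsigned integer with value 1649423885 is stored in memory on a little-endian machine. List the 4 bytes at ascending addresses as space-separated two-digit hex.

0D 36 50 62

1649423885 in hexadecimal, padded to 32 bits, is 0x6250360D.
Split into bytes (most-significant first): 62 50 36 0D.
In little-endian order the low byte comes first in memory.
So at ascending addresses the bytes are 0D 36 50 62.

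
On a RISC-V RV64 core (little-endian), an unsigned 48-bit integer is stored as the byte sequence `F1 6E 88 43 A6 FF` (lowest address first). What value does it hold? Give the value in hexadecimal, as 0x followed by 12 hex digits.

0xFFA643886EF1

Little-endian stores the least-significant byte at the lowest address.
Reassemble most-significant byte first: FF A6 43 88 6E F1 → 0xFFA643886EF1.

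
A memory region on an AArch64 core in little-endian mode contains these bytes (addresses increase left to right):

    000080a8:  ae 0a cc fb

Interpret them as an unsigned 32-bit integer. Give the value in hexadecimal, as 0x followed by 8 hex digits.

0xFBCC0AAE

Little-endian: lowest address holds the least-significant byte.
Reassemble most-significant byte first: FB CC 0A AE → 0xFBCC0AAE.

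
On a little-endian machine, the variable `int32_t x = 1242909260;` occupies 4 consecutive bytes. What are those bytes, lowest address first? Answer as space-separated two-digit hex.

4C 4A 15 4A

1242909260 in hexadecimal, padded to 32 bits, is 0x4A154A4C.
Split into bytes (most-significant first): 4A 15 4A 4C.
Little-endian stores the least-significant byte at the lowest address.
So at ascending addresses the bytes are 4C 4A 15 4A.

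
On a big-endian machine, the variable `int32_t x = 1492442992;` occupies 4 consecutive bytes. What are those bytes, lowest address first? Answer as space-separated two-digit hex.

58 F4 DF 70

1492442992 in hexadecimal, padded to 32 bits, is 0x58F4DF70.
Split into bytes (most-significant first): 58 F4 DF 70.
Big-endian stores the most-significant byte at the lowest address.
So the memory order matches the most-significant-first order: 58 F4 DF 70.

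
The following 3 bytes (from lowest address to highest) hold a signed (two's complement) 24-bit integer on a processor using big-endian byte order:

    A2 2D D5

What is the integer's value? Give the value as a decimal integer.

Big-endian: lowest address holds the most-significant byte.
The bytes are already most-significant first: 0xA22DD5.
Top bit is set, so as a signed 24-bit value this is 0xA22DD5 − 2^24 = -6148651.

-6148651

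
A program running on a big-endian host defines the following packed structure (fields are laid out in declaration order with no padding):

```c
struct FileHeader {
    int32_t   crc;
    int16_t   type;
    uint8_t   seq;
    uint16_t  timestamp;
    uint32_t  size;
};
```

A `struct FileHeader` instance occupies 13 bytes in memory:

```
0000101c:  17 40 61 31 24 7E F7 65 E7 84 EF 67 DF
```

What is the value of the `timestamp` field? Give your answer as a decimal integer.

`timestamp` follows `crc` (4 B), `type` (2 B), `seq` (1 B), so it starts at offset 4 + 2 + 1 = 7 and occupies 2 bytes.
Bytes at offsets 7..8: 65 E7.
In big-endian order the high byte comes first in memory.
The bytes are already most-significant first: 0x65E7.
0x65E7 = 26087.

26087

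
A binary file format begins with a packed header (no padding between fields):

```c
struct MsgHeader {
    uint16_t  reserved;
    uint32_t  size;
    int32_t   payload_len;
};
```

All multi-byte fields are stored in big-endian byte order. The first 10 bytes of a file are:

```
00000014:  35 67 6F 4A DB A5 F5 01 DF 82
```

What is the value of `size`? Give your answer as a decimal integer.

1867176869

`size` follows `reserved` (2 bytes), so it starts at byte offset 2 and occupies 4 bytes.
Bytes at offsets 2..5: 6F 4A DB A5.
In big-endian order the high byte comes first in memory.
The bytes are already most-significant first: 0x6F4ADBA5.
0x6F4ADBA5 = 1867176869.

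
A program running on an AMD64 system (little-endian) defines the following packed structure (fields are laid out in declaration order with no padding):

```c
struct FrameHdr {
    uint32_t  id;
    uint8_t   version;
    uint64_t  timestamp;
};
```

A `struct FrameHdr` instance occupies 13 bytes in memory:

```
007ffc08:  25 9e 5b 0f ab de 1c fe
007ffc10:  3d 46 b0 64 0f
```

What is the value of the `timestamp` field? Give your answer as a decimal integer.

`timestamp` follows `id` (4 B), `version` (1 B), so it starts at offset 4 + 1 = 5 and occupies 8 bytes.
Bytes at offsets 5..12: DE 1C FE 3D 46 B0 64 0F.
Little-endian: lowest address holds the least-significant byte.
Reassemble most-significant byte first: 0F 64 B0 46 3D FE 1C DE → 0x0F64B0463DFE1CDE.
0x0F64B0463DFE1CDE = 1109205223974247646.

1109205223974247646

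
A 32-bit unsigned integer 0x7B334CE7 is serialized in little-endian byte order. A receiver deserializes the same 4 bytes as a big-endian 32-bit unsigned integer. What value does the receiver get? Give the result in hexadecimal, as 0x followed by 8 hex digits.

Stored little-endian, the bytes at ascending addresses are E7 4C 33 7B.
Read back as big-endian, the last byte is least significant, giving 0xE74C337B.

0xE74C337B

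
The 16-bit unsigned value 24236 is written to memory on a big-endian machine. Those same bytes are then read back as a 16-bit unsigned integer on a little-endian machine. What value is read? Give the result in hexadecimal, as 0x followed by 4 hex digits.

24236 in 16-bit hexadecimal is 0x5EAC.
Stored big-endian, the bytes at ascending addresses are 5E AC.
Read back as little-endian, the first byte is least significant, giving 0xAC5E.

0xAC5E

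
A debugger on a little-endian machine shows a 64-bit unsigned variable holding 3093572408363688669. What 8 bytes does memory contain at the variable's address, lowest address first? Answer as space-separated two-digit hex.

DD A2 77 07 B7 93 EE 2A

3093572408363688669 in hexadecimal, padded to 64 bits, is 0x2AEE93B70777A2DD.
Split into bytes (most-significant first): 2A EE 93 B7 07 77 A2 DD.
Little-endian: lowest address holds the least-significant byte.
So at ascending addresses the bytes are DD A2 77 07 B7 93 EE 2A.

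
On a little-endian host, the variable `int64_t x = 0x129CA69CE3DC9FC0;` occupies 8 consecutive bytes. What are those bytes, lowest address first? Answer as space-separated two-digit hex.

C0 9F DC E3 9C A6 9C 12

Split into bytes (most-significant first): 12 9C A6 9C E3 DC 9F C0.
Little-endian: lowest address holds the least-significant byte.
So at ascending addresses the bytes are C0 9F DC E3 9C A6 9C 12.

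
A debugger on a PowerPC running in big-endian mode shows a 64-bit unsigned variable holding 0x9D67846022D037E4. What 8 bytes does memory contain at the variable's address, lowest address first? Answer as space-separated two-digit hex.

9D 67 84 60 22 D0 37 E4

Split into bytes (most-significant first): 9D 67 84 60 22 D0 37 E4.
Big-endian stores the most-significant byte at the lowest address.
So the memory order matches the most-significant-first order: 9D 67 84 60 22 D0 37 E4.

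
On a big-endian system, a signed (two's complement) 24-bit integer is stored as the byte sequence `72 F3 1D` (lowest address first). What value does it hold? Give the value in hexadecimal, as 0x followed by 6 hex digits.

0x72F31D

In big-endian order the high byte comes first in memory.
The bytes are already most-significant first: 0x72F31D.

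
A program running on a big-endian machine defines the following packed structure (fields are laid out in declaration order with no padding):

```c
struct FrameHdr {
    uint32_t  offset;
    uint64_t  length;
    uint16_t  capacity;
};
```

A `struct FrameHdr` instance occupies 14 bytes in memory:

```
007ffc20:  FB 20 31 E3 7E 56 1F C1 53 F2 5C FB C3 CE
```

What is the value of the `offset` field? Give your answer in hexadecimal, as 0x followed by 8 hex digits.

0xFB2031E3

`offset` is the first field, at byte offset 0, occupying 4 bytes.
Bytes at offsets 0..3: FB 20 31 E3.
In big-endian order the high byte comes first in memory.
The bytes are already most-significant first: 0xFB2031E3.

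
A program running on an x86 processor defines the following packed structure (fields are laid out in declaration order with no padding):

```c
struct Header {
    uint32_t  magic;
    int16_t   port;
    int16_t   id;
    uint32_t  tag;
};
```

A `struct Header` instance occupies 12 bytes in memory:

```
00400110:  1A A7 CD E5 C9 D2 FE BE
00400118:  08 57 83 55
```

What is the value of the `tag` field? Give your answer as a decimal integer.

1434670856

`tag` follows `magic` (4 B), `port` (2 B), `id` (2 B), so it starts at offset 4 + 2 + 2 = 8 and occupies 4 bytes.
Bytes at offsets 8..11: 08 57 83 55.
In little-endian order the low byte comes first in memory.
Reassemble most-significant byte first: 55 83 57 08 → 0x55835708.
0x55835708 = 1434670856.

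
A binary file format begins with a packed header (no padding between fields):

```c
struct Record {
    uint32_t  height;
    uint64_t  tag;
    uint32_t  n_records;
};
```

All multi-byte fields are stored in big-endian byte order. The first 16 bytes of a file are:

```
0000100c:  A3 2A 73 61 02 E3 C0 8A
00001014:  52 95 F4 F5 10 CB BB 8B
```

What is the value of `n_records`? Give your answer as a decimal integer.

`n_records` follows `height` (4 B), `tag` (8 B), so it starts at offset 4 + 8 = 12 and occupies 4 bytes.
Bytes at offsets 12..15: 10 CB BB 8B.
Big-endian: lowest address holds the most-significant byte.
The bytes are already most-significant first: 0x10CBBB8B.
0x10CBBB8B = 281787275.

281787275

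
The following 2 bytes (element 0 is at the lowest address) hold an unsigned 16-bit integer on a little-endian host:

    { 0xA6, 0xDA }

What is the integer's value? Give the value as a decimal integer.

Little-endian: lowest address holds the least-significant byte.
Reassemble most-significant byte first: DA A6 → 0xDAA6.
0xDAA6 = 55974.

55974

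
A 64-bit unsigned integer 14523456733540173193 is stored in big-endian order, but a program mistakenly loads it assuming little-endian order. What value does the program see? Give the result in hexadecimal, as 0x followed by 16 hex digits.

14523456733540173193 in 64-bit hexadecimal is 0xC98DAEF3596AC589.
Stored big-endian, the bytes at ascending addresses are C9 8D AE F3 59 6A C5 89.
Read back as little-endian, the first byte is least significant, giving 0x89C56A59F3AE8DC9.

0x89C56A59F3AE8DC9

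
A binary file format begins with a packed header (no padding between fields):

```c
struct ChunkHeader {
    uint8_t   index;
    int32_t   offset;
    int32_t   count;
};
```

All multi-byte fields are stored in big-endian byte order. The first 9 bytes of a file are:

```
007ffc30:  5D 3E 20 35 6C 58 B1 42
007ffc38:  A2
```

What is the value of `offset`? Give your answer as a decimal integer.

`offset` follows `index` (1 byte), so it starts at byte offset 1 and occupies 4 bytes.
Bytes at offsets 1..4: 3E 20 35 6C.
Big-endian: lowest address holds the most-significant byte.
The bytes are already most-significant first: 0x3E20356C.
0x3E20356C = 1042298220.

1042298220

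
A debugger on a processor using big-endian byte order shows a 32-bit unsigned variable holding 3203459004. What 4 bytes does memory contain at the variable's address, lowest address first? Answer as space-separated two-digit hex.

3203459004 in hexadecimal, padded to 32 bits, is 0xBEF0E7BC.
Split into bytes (most-significant first): BE F0 E7 BC.
In big-endian order the high byte comes first in memory.
So the memory order matches the most-significant-first order: BE F0 E7 BC.

BE F0 E7 BC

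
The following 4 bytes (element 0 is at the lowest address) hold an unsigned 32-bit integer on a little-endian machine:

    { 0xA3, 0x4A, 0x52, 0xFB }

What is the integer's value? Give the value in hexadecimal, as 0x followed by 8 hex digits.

0xFB524AA3

Little-endian: lowest address holds the least-significant byte.
Reassemble most-significant byte first: FB 52 4A A3 → 0xFB524AA3.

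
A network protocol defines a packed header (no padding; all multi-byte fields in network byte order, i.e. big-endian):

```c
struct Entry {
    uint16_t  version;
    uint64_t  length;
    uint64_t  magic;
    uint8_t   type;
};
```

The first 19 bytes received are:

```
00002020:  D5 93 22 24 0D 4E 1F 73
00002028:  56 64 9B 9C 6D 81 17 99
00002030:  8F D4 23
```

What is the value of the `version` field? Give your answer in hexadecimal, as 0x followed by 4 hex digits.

`version` is the first field, at byte offset 0, occupying 2 bytes.
Bytes at offsets 0..1: D5 93.
Big-endian: lowest address holds the most-significant byte.
The bytes are already most-significant first: 0xD593.

0xD593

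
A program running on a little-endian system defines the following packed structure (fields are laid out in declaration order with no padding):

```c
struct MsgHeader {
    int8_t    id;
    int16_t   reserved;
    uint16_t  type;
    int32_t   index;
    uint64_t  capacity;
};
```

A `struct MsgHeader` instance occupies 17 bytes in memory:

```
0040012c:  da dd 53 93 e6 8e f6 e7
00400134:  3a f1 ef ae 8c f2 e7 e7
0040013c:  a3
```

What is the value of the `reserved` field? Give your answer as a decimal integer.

`reserved` follows `id` (1 byte), so it starts at byte offset 1 and occupies 2 bytes.
Bytes at offsets 1..2: DD 53.
Little-endian stores the least-significant byte at the lowest address.
Reassemble most-significant byte first: 53 DD → 0x53DD.
0x53DD = 21469.

21469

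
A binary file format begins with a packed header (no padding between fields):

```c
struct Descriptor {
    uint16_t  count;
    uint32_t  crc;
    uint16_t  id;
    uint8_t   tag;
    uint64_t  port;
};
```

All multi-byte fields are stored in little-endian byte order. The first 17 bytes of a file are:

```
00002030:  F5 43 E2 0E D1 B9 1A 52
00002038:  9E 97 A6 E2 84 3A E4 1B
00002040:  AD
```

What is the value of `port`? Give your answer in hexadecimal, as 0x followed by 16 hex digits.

`port` follows `count` (2 B), `crc` (4 B), `id` (2 B), `tag` (1 B), so it starts at offset 2 + 4 + 2 + 1 = 9 and occupies 8 bytes.
Bytes at offsets 9..16: 97 A6 E2 84 3A E4 1B AD.
In little-endian order the low byte comes first in memory.
Reassemble most-significant byte first: AD 1B E4 3A 84 E2 A6 97 → 0xAD1BE43A84E2A697.

0xAD1BE43A84E2A697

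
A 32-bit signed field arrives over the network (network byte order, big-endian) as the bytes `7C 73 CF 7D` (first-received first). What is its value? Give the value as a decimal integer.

2087964541

In big-endian order the high byte comes first in memory.
The bytes are already most-significant first: 0x7C73CF7D.
0x7C73CF7D = 2087964541.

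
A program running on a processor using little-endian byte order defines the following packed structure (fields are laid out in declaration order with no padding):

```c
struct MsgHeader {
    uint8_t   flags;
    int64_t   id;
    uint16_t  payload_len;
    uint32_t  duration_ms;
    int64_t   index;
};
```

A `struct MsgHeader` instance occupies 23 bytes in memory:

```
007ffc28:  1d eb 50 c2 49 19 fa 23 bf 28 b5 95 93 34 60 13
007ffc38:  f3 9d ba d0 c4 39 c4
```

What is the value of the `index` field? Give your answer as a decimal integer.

-4307195167840013549

`index` follows `flags` (1 B), `id` (8 B), `payload_len` (2 B), `duration_ms` (4 B), so it starts at offset 1 + 8 + 2 + 4 = 15 and occupies 8 bytes.
Bytes at offsets 15..22: 13 F3 9D BA D0 C4 39 C4.
Little-endian stores the least-significant byte at the lowest address.
Reassemble most-significant byte first: C4 39 C4 D0 BA 9D F3 13 → 0xC439C4D0BA9DF313.
Top bit is set, so as a signed 64-bit value this is 0xC439C4D0BA9DF313 − 2^64 = -4307195167840013549.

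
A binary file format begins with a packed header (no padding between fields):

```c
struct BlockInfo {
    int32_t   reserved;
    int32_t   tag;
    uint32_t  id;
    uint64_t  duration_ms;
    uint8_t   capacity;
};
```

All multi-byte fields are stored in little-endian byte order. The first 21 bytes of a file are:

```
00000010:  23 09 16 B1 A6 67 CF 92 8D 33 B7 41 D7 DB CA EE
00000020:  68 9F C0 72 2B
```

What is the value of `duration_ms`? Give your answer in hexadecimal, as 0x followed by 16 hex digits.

0x72C09F68EECADBD7

`duration_ms` follows `reserved` (4 B), `tag` (4 B), `id` (4 B), so it starts at offset 4 + 4 + 4 = 12 and occupies 8 bytes.
Bytes at offsets 12..19: D7 DB CA EE 68 9F C0 72.
Little-endian: lowest address holds the least-significant byte.
Reassemble most-significant byte first: 72 C0 9F 68 EE CA DB D7 → 0x72C09F68EECADBD7.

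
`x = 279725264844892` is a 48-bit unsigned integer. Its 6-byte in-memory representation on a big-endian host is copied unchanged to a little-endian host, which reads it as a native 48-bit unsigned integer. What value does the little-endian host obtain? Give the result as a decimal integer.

279725264844892 in 48-bit hexadecimal is 0xFE689D0BB85C.
Stored big-endian, the bytes at ascending addresses are FE 68 9D 0B B8 5C.
Read back as little-endian, the first byte is least significant, giving 0x5CB80B9D68FE.
0x5CB80B9D68FE = 101945538603262.

101945538603262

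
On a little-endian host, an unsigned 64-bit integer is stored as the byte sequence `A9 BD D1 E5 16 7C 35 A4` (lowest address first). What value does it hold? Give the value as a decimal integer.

11832500033772699049

In little-endian order the low byte comes first in memory.
Reassemble most-significant byte first: A4 35 7C 16 E5 D1 BD A9 → 0xA4357C16E5D1BDA9.
0xA4357C16E5D1BDA9 = 11832500033772699049.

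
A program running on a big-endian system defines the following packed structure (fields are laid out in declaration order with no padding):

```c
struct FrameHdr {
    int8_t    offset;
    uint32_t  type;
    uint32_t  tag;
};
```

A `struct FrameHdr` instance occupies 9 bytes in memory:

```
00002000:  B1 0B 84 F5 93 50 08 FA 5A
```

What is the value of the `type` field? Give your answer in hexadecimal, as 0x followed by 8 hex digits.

0x0B84F593

`type` follows `offset` (1 byte), so it starts at byte offset 1 and occupies 4 bytes.
Bytes at offsets 1..4: 0B 84 F5 93.
Big-endian: lowest address holds the most-significant byte.
The bytes are already most-significant first: 0x0B84F593.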